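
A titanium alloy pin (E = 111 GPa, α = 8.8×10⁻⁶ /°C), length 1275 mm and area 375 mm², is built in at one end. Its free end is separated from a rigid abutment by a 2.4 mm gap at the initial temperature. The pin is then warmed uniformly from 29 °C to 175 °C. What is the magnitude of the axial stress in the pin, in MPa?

Unrestrained expansion: δ_free = αΔT L = 8.8×10⁻⁶ × 146 × 1275 = 1.638 mm.
This is smaller than the 2.4 mm clearance, so the pin expands freely without reaching the stop — the stress is zero.

σ ≈ 0 MPa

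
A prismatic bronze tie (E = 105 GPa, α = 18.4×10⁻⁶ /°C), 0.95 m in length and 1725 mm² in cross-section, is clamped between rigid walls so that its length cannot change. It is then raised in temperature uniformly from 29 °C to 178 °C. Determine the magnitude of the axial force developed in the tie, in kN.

P ≈ 497 kN (compressive)

The ends cannot move, so σ = EαΔT = 105×10³ × 18.4×10⁻⁶ × 149 = 287.9 MPa.
Then P = σA = 287.9 × 1725 mm² = 496.6 kN, compressive.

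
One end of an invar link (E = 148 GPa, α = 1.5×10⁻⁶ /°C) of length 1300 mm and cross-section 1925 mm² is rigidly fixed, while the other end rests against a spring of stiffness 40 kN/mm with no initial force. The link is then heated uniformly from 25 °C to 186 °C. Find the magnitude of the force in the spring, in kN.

P ≈ 10.6 kN

If the spring were absent the link would lengthen by αΔT L = 1.5×10⁻⁶ × 161 × 1300 = 0.314 mm.
Let P be the compressive force at the spring. The link shortens elastically by PL/(AE) and the spring compresses by P/k; together these equal δ_free.
So P = δ_free / [L/(AE) + 1/k] = 0.314 / [ 1300/(1925×148×10³) + 1/(40×10³) ].
P = 0.314 / 2.956×10⁻⁵ = 10620 N.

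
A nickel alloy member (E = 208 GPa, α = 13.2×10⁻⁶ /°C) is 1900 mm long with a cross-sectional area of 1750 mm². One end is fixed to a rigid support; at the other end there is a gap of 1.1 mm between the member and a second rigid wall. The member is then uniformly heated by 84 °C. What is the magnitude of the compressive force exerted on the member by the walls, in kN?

P ≈ 193 kN

Unrestrained expansion: δ_free = αΔT L = 13.2×10⁻⁶ × 84 × 1900 = 2.107 mm.
This exceeds the 1.1 mm gap, so the wall pushes back. The portion of expansion that must be recovered elastically is δ_free − gap = 2.107 − 1.1 = 1.007 mm.
Compatibility: PL/(AE) = 1.007 mm, so σ = P/A = E × (1.007/1900) = 110.2 MPa.
P = σA = 110.2 × 1750 = 192.9 kN.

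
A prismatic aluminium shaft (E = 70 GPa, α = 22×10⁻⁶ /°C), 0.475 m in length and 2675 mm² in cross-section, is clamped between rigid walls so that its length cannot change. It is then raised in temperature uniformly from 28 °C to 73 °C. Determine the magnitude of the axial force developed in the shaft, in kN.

P ≈ 185 kN (compressive)

With zero net strain, σ = E·αΔT = 70 GPa × 22×10⁻⁶ × 45 = 69.3 MPa.
Axial force P = σA = 69.3 × 2675 = 185400 N = 185.4 kN, compressive.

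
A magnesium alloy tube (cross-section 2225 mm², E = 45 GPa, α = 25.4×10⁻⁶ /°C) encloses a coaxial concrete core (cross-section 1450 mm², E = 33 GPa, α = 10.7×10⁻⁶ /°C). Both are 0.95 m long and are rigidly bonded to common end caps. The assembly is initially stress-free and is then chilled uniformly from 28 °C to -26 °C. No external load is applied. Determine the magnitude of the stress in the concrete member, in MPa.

σ ≈ 17.7 MPa (compressive)

The magnesium alloy has the larger α, so on cooling it would change length more than the concrete if both were free. The rigid plates force a common final length, so the magnesium alloy is put into tension and the concrete into compression, with equal and opposite forces P (no external load).
Setting the final lengths equal and cancelling L: (α₁ − α₂)ΔT = P/(A₁E₁) + P/(A₂E₂).
|α₁ − α₂|·ΔT = 14.7×10⁻⁶ × 54 = 0.0007938.
1/(A₁E₁) + 1/(A₂E₂) = 1/(2225×45×10³) + 1/(1450×33×10³) = 3.089×10⁻⁸ N⁻¹.
So P = 0.0007938 / 3.089×10⁻⁸ = 25.7 kN.
σ_{concrete} = P/A₂ = 25700/1450 = 17.72 MPa, compressive.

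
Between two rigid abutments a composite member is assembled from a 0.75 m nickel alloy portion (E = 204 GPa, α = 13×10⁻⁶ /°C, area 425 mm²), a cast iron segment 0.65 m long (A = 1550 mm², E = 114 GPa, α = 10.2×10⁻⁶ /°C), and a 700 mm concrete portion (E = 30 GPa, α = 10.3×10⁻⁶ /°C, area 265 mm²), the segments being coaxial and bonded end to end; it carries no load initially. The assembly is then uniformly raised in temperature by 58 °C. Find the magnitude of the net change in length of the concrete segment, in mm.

|ΔL| ≈ 0.782 mm

Free thermal expansion of the whole bar: Σ αᵢΔT Lᵢ = 13×10⁻⁶×58×750 + 10.2×10⁻⁶×58×650 + 10.3×10⁻⁶×58×700 = 1.368 mm.
Since the ends are fixed, an axial force P builds up, equal in every segment, with P · Σ Lᵢ/(AᵢEᵢ) = δ_free.
Σ Lᵢ/(AᵢEᵢ) = 750/(425×204×10³) + 650/(1550×114×10³) + 700/(265×30×10³) = 0.0001004 mm/N.
So P = 1.368 / 0.0001004 = 13.63 kN, compressive.
For the concrete segment, free thermal change = 10.3×10⁻⁶×58×700 = 0.4182 mm and elastic change from P = 13630×700/(265×30×10³) = 1.2 mm; these oppose, so the net change is 0.782 mm (segment shortens).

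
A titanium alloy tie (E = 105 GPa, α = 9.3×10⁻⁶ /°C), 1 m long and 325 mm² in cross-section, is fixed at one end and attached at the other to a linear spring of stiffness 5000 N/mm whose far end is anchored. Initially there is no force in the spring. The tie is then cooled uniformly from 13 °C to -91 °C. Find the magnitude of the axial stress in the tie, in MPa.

σ ≈ 13 MPa (tensile)

If the spring were absent the tie would shorten by αΔT L = 9.3×10⁻⁶ × 104 × 1000 = 0.9672 mm.
With a force P in the spring, the elastic change of the tie is PL/(AE) and that of the spring is P/k; compatibility requires their sum to equal δ_free.
P [ L/(AE) + 1/k ] = δ_free → P [ 1000/(325×105×10³) + 1/(5000) ] = 0.9672.
P = 0.9672 / 0.0002293 = 4218 N.
σ = P/A = 4218/325 = 12.98 MPa.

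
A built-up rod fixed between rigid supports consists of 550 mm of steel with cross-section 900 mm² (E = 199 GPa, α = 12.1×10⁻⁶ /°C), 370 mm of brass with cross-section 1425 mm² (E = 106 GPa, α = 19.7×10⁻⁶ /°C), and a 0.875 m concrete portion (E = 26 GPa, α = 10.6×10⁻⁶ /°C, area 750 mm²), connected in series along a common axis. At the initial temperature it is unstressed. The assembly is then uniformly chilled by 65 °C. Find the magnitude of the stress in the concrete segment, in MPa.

σ ≈ 39.9 MPa (tensile)

With the walls removed the bar would change length by δ_free = Σ αᵢΔT Lᵢ = 12.1×10⁻⁶×65×550 + 19.7×10⁻⁶×65×370 + 10.6×10⁻⁶×65×875 = 1.509 mm.
The walls prevent any net length change, so an axial force P (same in every segment) develops. Compatibility: P · Σ Lᵢ/(AᵢEᵢ) = δ_free.
Σ Lᵢ/(AᵢEᵢ) = 550/(900×199×10³) + 370/(1425×106×10³) + 875/(750×26×10³) = 5.039×10⁻⁵ mm/N.
P = 1.509 / 5.039×10⁻⁵ = 29950 N = 29.95 kN, tensile.
σ_{concrete} = P / A = 29950 / 750 = 39.93 MPa.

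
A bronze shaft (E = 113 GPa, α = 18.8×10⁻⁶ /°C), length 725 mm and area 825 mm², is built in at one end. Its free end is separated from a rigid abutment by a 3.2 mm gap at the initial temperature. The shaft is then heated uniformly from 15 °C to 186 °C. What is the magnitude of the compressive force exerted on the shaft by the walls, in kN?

Unrestrained expansion: δ_free = αΔT L = 18.8×10⁻⁶ × 171 × 725 = 2.331 mm.
Since δ_free = 2.33 mm is less than the 3.2 mm gap, the shaft never touches the wall. No axial force develops.

P ≈ 0 kN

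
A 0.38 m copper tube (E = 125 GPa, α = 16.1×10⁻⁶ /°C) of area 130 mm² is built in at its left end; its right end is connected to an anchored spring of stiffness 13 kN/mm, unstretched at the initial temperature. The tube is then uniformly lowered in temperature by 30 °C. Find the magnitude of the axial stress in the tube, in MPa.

σ ≈ 14.1 MPa (tensile)

Free thermal contraction: δ_free = αΔT L = 16.1×10⁻⁶ × 30 × 380 = 0.1835 mm.
With a force P in the spring, the elastic change of the tube is PL/(AE) and that of the spring is P/k; compatibility requires their sum to equal δ_free.
P [ L/(AE) + 1/k ] = δ_free → P [ 380/(130×125×10³) + 1/(13×10³) ] = 0.1835.
P = 0.1835 / 0.0001003 = 1830 N.
σ = P/A = 1830/130 = 14.08 MPa.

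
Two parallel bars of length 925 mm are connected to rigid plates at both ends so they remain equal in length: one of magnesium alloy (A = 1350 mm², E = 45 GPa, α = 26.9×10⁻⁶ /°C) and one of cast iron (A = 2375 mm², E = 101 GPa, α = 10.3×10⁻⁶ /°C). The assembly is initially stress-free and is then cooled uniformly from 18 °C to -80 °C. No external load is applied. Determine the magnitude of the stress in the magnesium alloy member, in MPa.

Equilibrium of a rigid end plate with no external load gives equal and opposite internal forces ±P in the two members. Since α_{magnesium alloy} > α_{cast iron}, cooling drives the magnesium alloy into tension and the cast iron into compression.
Setting the final lengths equal and cancelling L: (α₁ − α₂)ΔT = P/(A₁E₁) + P/(A₂E₂).
|α₁ − α₂|·ΔT = 16.6×10⁻⁶ × 98 = 0.001627.
1/(A₁E₁) + 1/(A₂E₂) = 1/(1350×45×10³) + 1/(2375×101×10³) = 2.063×10⁻⁸ N⁻¹.
P = 0.001627 / 2.063×10⁻⁸ = 78860 N = 78.86 kN.
σ_{magnesium alloy} = P/A₁ = 78860/1350 = 58.41 MPa, tensile.

σ ≈ 58.4 MPa (tensile)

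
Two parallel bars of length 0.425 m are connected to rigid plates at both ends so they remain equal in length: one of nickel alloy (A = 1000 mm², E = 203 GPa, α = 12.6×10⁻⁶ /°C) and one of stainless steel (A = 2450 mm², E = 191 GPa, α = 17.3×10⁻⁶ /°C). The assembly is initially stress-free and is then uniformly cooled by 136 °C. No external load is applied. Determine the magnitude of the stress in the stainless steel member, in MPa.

σ ≈ 36.9 MPa (tensile)

The stainless steel has the larger α, so on cooling it would change length more than the nickel alloy if both were free. The rigid plates force a common final length, so the stainless steel is put into tension and the nickel alloy into compression, with equal and opposite forces P (no external load).
Equating the net (thermal + elastic) strains gives |α₁ − α₂|·ΔT = P·[1/(A₁E₁) + 1/(A₂E₂)].
|α₁ − α₂|·ΔT = 4.7×10⁻⁶ × 136 = 0.0006392.
1/(A₁E₁) + 1/(A₂E₂) = 1/(1000×203×10³) + 1/(2450×191×10³) = 7.063×10⁻⁹ N⁻¹.
P = 0.0006392 / 7.063×10⁻⁹ = 90500 N = 90.5 kN.
σ_{stainless steel} = P/A₂ = 90500/2450 = 36.94 MPa, tensile.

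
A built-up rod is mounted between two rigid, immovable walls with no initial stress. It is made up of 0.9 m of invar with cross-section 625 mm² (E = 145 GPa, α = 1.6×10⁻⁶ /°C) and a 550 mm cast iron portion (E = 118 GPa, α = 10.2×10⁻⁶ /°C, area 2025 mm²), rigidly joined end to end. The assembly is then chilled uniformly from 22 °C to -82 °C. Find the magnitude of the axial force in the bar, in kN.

Free thermal contraction of the whole bar: Σ αᵢΔT Lᵢ = 1.6×10⁻⁶×104×900 + 10.2×10⁻⁶×104×550 = 0.7332 mm.
The walls prevent any net length change, so an axial force P (same in every segment) develops. Compatibility: P · Σ Lᵢ/(AᵢEᵢ) = δ_free.
Σ Lᵢ/(AᵢEᵢ) = 900/(625×145×10³) + 550/(2025×118×10³) = 1.223×10⁻⁵ mm/N.
P = 0.7332 / 1.223×10⁻⁵ = 59940 N = 59.94 kN, tensile.

P ≈ 59.9 kN (tensile)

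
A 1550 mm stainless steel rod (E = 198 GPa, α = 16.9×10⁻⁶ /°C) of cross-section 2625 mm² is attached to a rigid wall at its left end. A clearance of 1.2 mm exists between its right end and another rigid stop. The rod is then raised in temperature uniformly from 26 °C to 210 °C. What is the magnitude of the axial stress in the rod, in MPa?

σ ≈ 462 MPa (compressive)

If the wall were absent the rod would grow by αΔT L = 16.9×10⁻⁶ × 184 × 1550 = 4.82 mm.
After closing the 1.2 mm clearance, 4.82 − 1.2 = 3.62 mm of expansion remains to be suppressed by the wall.
So σ = E(δ_free − g)/L = 198×10³ × 3.62/1550 = 462.4 MPa.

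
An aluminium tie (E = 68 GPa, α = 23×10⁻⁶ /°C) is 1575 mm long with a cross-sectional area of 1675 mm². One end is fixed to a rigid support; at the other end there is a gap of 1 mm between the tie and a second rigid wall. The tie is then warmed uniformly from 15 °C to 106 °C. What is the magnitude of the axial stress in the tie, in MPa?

Free thermal elongation = αΔT L = 23×10⁻⁶ × 91 × 1575 = 3.296 mm.
After closing the 1 mm clearance, 3.296 − 1 = 2.296 mm of expansion remains to be suppressed by the wall.
That suppressed elongation corresponds to σ = E·Δ/L = 68×10³ × 2.296/1575 = 99.15 MPa.

σ ≈ 99.1 MPa (compressive)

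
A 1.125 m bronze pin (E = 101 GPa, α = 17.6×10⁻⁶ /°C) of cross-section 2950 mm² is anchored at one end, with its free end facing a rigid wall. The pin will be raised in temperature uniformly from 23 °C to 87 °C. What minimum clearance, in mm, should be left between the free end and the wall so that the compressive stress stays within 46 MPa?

g ≈ 0.755 mm

Free expansion if unrestrained: δ_free = αΔT L = 17.6×10⁻⁶ × 64 × 1125 = 1.267 mm.
A stress of 46 MPa corresponds to the wall pushing the pin back by σL/E = 46×1125/(101×10³) = 0.5124 mm.
The gap must absorb the remainder: g_min = 1.267 − 0.5124 = 0.7548 mm.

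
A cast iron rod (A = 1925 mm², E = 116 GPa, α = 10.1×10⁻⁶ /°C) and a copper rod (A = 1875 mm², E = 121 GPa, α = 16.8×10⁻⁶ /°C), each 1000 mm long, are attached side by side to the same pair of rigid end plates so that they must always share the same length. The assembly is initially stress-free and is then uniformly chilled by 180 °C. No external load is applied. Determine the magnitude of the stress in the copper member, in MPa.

σ ≈ 72.4 MPa (tensile)

Equilibrium of a rigid end plate with no external load gives equal and opposite internal forces ±P in the two members. Since α_{copper} > α_{cast iron}, cooling drives the copper into tension and the cast iron into compression.
Equating the net (thermal + elastic) strains gives |α₁ − α₂|·ΔT = P·[1/(A₁E₁) + 1/(A₂E₂)].
|α₁ − α₂|·ΔT = 6.7×10⁻⁶ × 180 = 0.001206.
1/(A₁E₁) + 1/(A₂E₂) = 1/(1925×116×10³) + 1/(1875×121×10³) = 8.886×10⁻⁹ N⁻¹.
P = 0.001206 / 8.886×10⁻⁹ = 135700 N = 135.7 kN.
σ_{copper} = P/A₂ = 135700/1875 = 72.38 MPa, tensile.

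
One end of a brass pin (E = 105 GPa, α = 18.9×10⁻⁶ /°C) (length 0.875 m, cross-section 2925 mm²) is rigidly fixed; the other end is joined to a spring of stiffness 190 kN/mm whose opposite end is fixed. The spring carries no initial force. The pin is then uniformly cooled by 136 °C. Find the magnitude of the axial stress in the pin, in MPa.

σ ≈ 94.8 MPa (tensile)

If the spring were absent the pin would shorten by αΔT L = 18.9×10⁻⁶ × 136 × 875 = 2.249 mm.
With a force P in the spring, the elastic change of the pin is PL/(AE) and that of the spring is P/k; compatibility requires their sum to equal δ_free.
So P = δ_free / [L/(AE) + 1/k] = 2.249 / [ 875/(2925×105×10³) + 1/(190×10³) ].
P = 2.249 / 8.112×10⁻⁶ = 277300 N.
σ = P/A = 277300/2925 = 94.79 MPa.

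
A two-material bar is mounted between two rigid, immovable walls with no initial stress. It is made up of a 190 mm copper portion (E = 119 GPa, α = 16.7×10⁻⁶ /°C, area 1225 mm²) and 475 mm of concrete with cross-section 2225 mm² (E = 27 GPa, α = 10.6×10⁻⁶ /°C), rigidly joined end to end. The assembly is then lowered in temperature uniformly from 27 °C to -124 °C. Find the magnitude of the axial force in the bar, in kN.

P ≈ 135 kN (tensile)

If the supports were absent, the total length change would be Σ αᵢΔT Lᵢ = 16.7×10⁻⁶×151×190 + 10.6×10⁻⁶×151×475 = 1.239 mm.
Since the ends are fixed, an axial force P builds up, equal in every segment, with P · Σ Lᵢ/(AᵢEᵢ) = δ_free.
Σ Lᵢ/(AᵢEᵢ) = 190/(1225×119×10³) + 475/(2225×27×10³) = 9.21×10⁻⁶ mm/N.
Hence P = δ_free / Σ(L/AE) = 1.239/9.21×10⁻⁶ = 134.6 kN (tensile).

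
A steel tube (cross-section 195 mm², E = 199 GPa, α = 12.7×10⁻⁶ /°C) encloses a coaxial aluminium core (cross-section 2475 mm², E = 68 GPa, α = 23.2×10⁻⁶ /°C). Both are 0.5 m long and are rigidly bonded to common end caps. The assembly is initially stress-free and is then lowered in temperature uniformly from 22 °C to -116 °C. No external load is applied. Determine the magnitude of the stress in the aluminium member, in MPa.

σ ≈ 18.5 MPa (tensile)

Equilibrium of a rigid end plate with no external load gives equal and opposite internal forces ±P in the two members. Since α_{aluminium} > α_{steel}, cooling drives the aluminium into tension and the steel into compression.
Setting the final lengths equal and cancelling L: (α₁ − α₂)ΔT = P/(A₁E₁) + P/(A₂E₂).
|α₁ − α₂|·ΔT = 10.5×10⁻⁶ × 138 = 0.001449.
1/(A₁E₁) + 1/(A₂E₂) = 1/(195×199×10³) + 1/(2475×68×10³) = 3.171×10⁻⁸ N⁻¹.
P = 0.001449 / 3.171×10⁻⁸ = 45690 N = 45.69 kN.
σ_{aluminium} = P/A₂ = 45690/2475 = 18.46 MPa, tensile.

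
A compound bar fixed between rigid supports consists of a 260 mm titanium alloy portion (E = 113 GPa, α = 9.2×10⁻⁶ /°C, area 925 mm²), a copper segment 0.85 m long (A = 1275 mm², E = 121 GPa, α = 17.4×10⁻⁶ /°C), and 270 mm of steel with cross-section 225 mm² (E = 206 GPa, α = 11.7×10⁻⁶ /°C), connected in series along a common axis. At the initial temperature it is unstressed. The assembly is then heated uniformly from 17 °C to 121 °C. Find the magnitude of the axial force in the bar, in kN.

Free thermal expansion of the whole bar: Σ αᵢΔT Lᵢ = 9.2×10⁻⁶×104×260 + 17.4×10⁻⁶×104×850 + 11.7×10⁻⁶×104×270 = 2.115 mm.
The walls prevent any net length change, so an axial force P (same in every segment) develops. Compatibility: P · Σ Lᵢ/(AᵢEᵢ) = δ_free.
The series flexibility is Σ Lᵢ/(AᵢEᵢ) = 260/(925×113×10³) + 850/(1275×121×10³) + 270/(225×206×10³) = 1.382×10⁻⁵ mm/N.
P = 2.115 / 1.382×10⁻⁵ = 153000 N = 153 kN, compressive.

P ≈ 153 kN (compressive)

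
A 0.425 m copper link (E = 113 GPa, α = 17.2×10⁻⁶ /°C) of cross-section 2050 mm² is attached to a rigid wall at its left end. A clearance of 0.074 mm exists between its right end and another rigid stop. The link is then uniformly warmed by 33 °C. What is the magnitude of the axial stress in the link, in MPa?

Free thermal elongation = αΔT L = 17.2×10⁻⁶ × 33 × 425 = 0.2412 mm.
After closing the 0.074 mm clearance, 0.2412 − 0.074 = 0.1672 mm of expansion remains to be suppressed by the wall.
That suppressed elongation corresponds to σ = E·Δ/L = 113×10³ × 0.1672/425 = 44.46 MPa.

σ ≈ 44.5 MPa (compressive)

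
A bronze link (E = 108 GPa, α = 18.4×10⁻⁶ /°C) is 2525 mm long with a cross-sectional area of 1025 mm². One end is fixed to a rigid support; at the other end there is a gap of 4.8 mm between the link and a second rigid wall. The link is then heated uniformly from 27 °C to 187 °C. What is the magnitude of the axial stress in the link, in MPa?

If the wall were absent the link would grow by αΔT L = 18.4×10⁻⁶ × 160 × 2525 = 7.434 mm.
This exceeds the 4.8 mm gap, so the wall pushes back. The portion of expansion that must be recovered elastically is δ_free − gap = 7.434 − 4.8 = 2.634 mm.
That suppressed elongation corresponds to σ = E·Δ/L = 108×10³ × 2.634/2525 = 112.6 MPa.

σ ≈ 113 MPa (compressive)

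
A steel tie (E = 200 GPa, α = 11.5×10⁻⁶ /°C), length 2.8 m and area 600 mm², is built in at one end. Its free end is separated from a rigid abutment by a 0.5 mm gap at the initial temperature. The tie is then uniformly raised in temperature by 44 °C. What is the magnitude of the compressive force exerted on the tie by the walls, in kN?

P ≈ 39.3 kN

If the wall were absent the tie would grow by αΔT L = 11.5×10⁻⁶ × 44 × 2800 = 1.417 mm.
This exceeds the 0.5 mm gap, so the wall pushes back. The portion of expansion that must be recovered elastically is δ_free − gap = 1.417 − 0.5 = 0.9168 mm.
That suppressed elongation corresponds to σ = E·Δ/L = 200×10³ × 0.9168/2800 = 65.49 MPa.
P = σA = 65.49 × 600 = 39.29 kN.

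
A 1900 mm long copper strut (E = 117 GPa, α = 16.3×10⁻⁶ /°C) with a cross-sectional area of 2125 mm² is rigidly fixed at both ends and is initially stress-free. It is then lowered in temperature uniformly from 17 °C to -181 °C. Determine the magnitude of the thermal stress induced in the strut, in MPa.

Because both ends are immovable the net strain is zero, and the suppressed thermal strain is αΔT = 16.3×10⁻⁶ × 198 = 3227.4×10⁻⁶.
σ = EαΔT = 117×10³ × 16.3×10⁻⁶ × 198 = 377.6 MPa (tensile; the strut is trying to contract).

σ ≈ 378 MPa (tensile)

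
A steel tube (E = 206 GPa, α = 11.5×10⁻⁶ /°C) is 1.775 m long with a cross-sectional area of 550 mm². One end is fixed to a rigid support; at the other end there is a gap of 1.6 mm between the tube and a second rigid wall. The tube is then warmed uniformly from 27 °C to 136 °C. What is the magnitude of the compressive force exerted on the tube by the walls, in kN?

If the wall were absent the tube would grow by αΔT L = 11.5×10⁻⁶ × 109 × 1775 = 2.225 mm.
The gap closes (δ_free > 1.6 mm) and the wall then resists a further 2.225 − 1.6 = 0.625 mm of expansion.
Compatibility: PL/(AE) = 0.625 mm, so σ = P/A = E × (0.625/1775) = 72.53 MPa.
P = σA = 72.53 × 550 = 39.89 kN.

P ≈ 39.9 kN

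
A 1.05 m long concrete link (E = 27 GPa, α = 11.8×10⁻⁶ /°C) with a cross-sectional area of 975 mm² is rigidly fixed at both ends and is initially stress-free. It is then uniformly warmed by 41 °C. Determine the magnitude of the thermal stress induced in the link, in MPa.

σ ≈ 13.1 MPa (compressive)

The supports are rigid, so the total axial strain is zero. The restrained thermal strain is ε = αΔT = 11.8×10⁻⁶ × 41 = 483.8×10⁻⁶.
σ = EαΔT = 27×10³ × 11.8×10⁻⁶ × 41 = 13.06 MPa (compressive; the link is trying to expand).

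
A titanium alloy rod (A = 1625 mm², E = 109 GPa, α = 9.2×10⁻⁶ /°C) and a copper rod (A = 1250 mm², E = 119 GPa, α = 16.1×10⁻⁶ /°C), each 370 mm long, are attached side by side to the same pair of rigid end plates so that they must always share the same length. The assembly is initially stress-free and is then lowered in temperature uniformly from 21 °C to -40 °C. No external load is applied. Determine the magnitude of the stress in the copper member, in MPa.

σ ≈ 27.2 MPa (tensile)

The copper has the larger α, so on cooling it would change length more than the titanium alloy if both were free. The rigid plates force a common final length, so the copper is put into tension and the titanium alloy into compression, with equal and opposite forces P (no external load).
Setting the final lengths equal and cancelling L: (α₁ − α₂)ΔT = P/(A₁E₁) + P/(A₂E₂).
|α₁ − α₂|·ΔT = 6.9×10⁻⁶ × 61 = 0.0004209.
1/(A₁E₁) + 1/(A₂E₂) = 1/(1625×109×10³) + 1/(1250×119×10³) = 1.237×10⁻⁸ N⁻¹.
P = 0.0004209 / 1.237×10⁻⁸ = 34030 N = 34.03 kN.
σ_{copper} = P/A₂ = 34030/1250 = 27.22 MPa, tensile.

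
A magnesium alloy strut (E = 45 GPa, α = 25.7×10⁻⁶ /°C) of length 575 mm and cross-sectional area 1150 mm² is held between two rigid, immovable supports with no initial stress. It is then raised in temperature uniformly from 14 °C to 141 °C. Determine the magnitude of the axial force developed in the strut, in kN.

P ≈ 169 kN (compressive)

The ends cannot move, so σ = EαΔT = 45×10³ × 25.7×10⁻⁶ × 127 = 146.9 MPa.
P = AEαΔT = 1150 × 45×10³ × 25.7×10⁻⁶ × 127 = 168.9 kN (compressive).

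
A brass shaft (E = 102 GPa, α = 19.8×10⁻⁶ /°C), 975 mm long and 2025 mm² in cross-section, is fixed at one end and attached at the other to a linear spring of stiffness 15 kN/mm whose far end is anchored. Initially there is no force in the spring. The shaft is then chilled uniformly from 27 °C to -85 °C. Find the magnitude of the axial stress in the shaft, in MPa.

Free thermal contraction: δ_free = αΔT L = 19.8×10⁻⁶ × 112 × 975 = 2.162 mm.
Let P be the tensile force in the spring. The shaft extends elastically by PL/(AE) and the spring stretches by P/k; together these equal δ_free.
P [ L/(AE) + 1/k ] = δ_free → P [ 975/(2025×102×10³) + 1/(15×10³) ] = 2.162.
P = 2.162 / 7.139×10⁻⁵ = 30290 N.
σ = P/A = 30290/2025 = 14.96 MPa.

σ ≈ 15 MPa (tensile)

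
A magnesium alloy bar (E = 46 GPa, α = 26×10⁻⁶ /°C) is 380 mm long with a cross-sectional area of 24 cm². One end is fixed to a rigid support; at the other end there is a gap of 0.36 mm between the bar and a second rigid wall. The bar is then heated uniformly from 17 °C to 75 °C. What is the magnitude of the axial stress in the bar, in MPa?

Free thermal elongation = αΔT L = 26×10⁻⁶ × 58 × 380 = 0.573 mm.
This exceeds the 0.36 mm gap, so the wall pushes back. The portion of expansion that must be recovered elastically is δ_free − gap = 0.573 − 0.36 = 0.213 mm.
Compatibility: PL/(AE) = 0.213 mm, so σ = P/A = E × (0.213/380) = 25.79 MPa.

σ ≈ 25.8 MPa (compressive)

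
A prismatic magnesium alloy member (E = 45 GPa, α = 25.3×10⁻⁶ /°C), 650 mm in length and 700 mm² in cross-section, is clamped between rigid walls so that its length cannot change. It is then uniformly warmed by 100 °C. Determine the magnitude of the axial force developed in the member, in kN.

P ≈ 79.7 kN (compressive)

The ends cannot move, so σ = EαΔT = 45×10³ × 25.3×10⁻⁶ × 100 = 113.8 MPa.
Then P = σA = 113.8 × 700 mm² = 79.69 kN, compressive.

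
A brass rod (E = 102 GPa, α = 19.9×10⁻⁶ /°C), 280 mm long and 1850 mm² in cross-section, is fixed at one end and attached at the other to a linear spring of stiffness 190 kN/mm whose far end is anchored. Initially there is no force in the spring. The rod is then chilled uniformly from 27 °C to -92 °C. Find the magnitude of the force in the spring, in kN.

P ≈ 98.3 kN

Free thermal contraction: δ_free = αΔT L = 19.9×10⁻⁶ × 119 × 280 = 0.6631 mm.
Let P be the tensile force in the spring. The rod extends elastically by PL/(AE) and the spring stretches by P/k; together these equal δ_free.
P [ L/(AE) + 1/k ] = δ_free → P [ 280/(1850×102×10³) + 1/(190×10³) ] = 0.6631.
P = 0.6631 / 6.747×10⁻⁶ = 98280 N.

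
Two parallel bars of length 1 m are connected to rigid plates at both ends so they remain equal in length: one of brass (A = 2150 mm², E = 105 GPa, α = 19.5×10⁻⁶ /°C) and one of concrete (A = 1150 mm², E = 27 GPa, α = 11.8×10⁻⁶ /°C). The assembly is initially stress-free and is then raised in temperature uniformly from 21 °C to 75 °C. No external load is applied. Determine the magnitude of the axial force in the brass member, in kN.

Both members must finish at the same length. With the larger α, the brass tends to over-expand; the plates restrain it, putting the brass in compression and the concrete in tension. With no external load the two internal forces are equal and opposite, magnitude P.
Compatibility of the two members (thermal + elastic change equal): (α₁ − α₂)ΔT = P·[1/(A₁E₁) + 1/(A₂E₂)].
|α₁ − α₂|·ΔT = 7.7×10⁻⁶ × 54 = 0.0004158.
1/(A₁E₁) + 1/(A₂E₂) = 1/(2150×105×10³) + 1/(1150×27×10³) = 3.664×10⁻⁸ N⁻¹.
So P = 0.0004158 / 3.664×10⁻⁸ = 11.35 kN.

P ≈ 11.3 kN (compressive in the brass)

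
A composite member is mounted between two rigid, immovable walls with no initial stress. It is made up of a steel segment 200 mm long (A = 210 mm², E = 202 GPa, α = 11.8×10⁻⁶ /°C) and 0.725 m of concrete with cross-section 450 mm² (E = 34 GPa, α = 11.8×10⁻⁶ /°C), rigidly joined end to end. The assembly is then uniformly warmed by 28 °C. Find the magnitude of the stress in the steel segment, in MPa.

With the walls removed the bar would change length by δ_free = Σ αᵢΔT Lᵢ = 11.8×10⁻⁶×28×200 + 11.8×10⁻⁶×28×725 = 0.3056 mm.
Since the ends are fixed, an axial force P builds up, equal in every segment, with P · Σ Lᵢ/(AᵢEᵢ) = δ_free.
The series flexibility is Σ Lᵢ/(AᵢEᵢ) = 200/(210×202×10³) + 725/(450×34×10³) = 5.21×10⁻⁵ mm/N.
So P = 0.3056 / 5.21×10⁻⁵ = 5.866 kN, compressive.
σ_{steel} = P / A = 5866 / 210 = 27.93 MPa.

σ ≈ 27.9 MPa (compressive)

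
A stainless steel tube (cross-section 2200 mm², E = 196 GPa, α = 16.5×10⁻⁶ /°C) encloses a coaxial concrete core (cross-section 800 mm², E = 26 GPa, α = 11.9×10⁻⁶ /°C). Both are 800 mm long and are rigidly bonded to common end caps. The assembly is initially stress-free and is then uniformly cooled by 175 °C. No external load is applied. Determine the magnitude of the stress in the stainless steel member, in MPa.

Equilibrium of a rigid end plate with no external load gives equal and opposite internal forces ±P in the two members. Since α_{stainless steel} > α_{concrete}, cooling drives the stainless steel into tension and the concrete into compression.
Equating the net (thermal + elastic) strains gives |α₁ − α₂|·ΔT = P·[1/(A₁E₁) + 1/(A₂E₂)].
|α₁ − α₂|·ΔT = 4.6×10⁻⁶ × 175 = 0.000805.
1/(A₁E₁) + 1/(A₂E₂) = 1/(2200×196×10³) + 1/(800×26×10³) = 5.04×10⁻⁸ N⁻¹.
So P = 0.000805 / 5.04×10⁻⁸ = 15.97 kN.
σ_{stainless steel} = P/A₁ = 15970/2200 = 7.261 MPa, tensile.

σ ≈ 7.26 MPa (tensile)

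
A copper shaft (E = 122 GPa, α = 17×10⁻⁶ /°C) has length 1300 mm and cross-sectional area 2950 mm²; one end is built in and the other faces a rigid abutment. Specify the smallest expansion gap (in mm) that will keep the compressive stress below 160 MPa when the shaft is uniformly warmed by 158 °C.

Free expansion if unrestrained: δ_free = αΔT L = 17×10⁻⁶ × 158 × 1300 = 3.492 mm.
At the allowable stress the elastic shortening the wall may impose is σL/E = 160 × 1300 / (122×10³) = 1.705 mm.
So the gap has to take up the difference, g_min = δ_free − σL/E = 3.492 − 1.705 = 1.787 mm.

g ≈ 1.79 mm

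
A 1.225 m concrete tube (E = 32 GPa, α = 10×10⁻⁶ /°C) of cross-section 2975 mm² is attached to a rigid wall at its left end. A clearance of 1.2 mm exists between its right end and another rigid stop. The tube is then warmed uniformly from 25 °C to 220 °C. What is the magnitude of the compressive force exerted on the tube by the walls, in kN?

If the wall were absent the tube would grow by αΔT L = 10×10⁻⁶ × 195 × 1225 = 2.389 mm.
The gap closes (δ_free > 1.2 mm) and the wall then resists a further 2.389 − 1.2 = 1.189 mm of expansion.
That suppressed elongation corresponds to σ = E·Δ/L = 32×10³ × 1.189/1225 = 31.05 MPa.
Force on the wall = σA = 31.05 × 2975 mm² = 92.38 kN.

P ≈ 92.4 kN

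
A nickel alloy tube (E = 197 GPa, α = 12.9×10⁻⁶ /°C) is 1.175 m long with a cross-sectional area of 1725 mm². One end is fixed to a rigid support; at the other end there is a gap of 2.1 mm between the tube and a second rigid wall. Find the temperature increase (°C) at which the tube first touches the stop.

Contact occurs when the free expansion equals the gap: αΔT L = 2.1 mm.
So ΔT = g/(αL) = 2.1/(12.9×10⁻⁶ × 1175) = 138.5 °C.

ΔT ≈ 139 °C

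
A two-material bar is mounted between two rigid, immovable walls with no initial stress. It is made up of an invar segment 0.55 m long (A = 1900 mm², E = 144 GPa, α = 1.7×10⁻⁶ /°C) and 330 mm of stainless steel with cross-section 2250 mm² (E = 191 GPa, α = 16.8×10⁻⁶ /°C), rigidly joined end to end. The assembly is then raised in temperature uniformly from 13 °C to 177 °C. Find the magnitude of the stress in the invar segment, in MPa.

σ ≈ 201 MPa (compressive)

If the supports were absent, the total length change would be Σ αᵢΔT Lᵢ = 1.7×10⁻⁶×164×550 + 16.8×10⁻⁶×164×330 = 1.063 mm.
Since the ends are fixed, an axial force P builds up, equal in every segment, with P · Σ Lᵢ/(AᵢEᵢ) = δ_free.
Σ Lᵢ/(AᵢEᵢ) = 550/(1900×144×10³) + 330/(2250×191×10³) = 2.778×10⁻⁶ mm/N.
So P = 1.063 / 2.778×10⁻⁶ = 382.5 kN, compressive.
σ_{invar} = P / A = 382500 / 1900 = 201.3 MPa.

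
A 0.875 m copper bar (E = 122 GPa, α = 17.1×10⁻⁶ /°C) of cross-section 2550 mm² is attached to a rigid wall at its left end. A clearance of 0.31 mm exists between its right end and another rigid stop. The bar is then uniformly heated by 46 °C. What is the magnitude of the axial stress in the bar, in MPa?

σ ≈ 52.7 MPa (compressive)

Free thermal elongation = αΔT L = 17.1×10⁻⁶ × 46 × 875 = 0.6883 mm.
After closing the 0.31 mm clearance, 0.6883 − 0.31 = 0.3783 mm of expansion remains to be suppressed by the wall.
Compatibility: PL/(AE) = 0.3783 mm, so σ = P/A = E × (0.3783/875) = 52.74 MPa.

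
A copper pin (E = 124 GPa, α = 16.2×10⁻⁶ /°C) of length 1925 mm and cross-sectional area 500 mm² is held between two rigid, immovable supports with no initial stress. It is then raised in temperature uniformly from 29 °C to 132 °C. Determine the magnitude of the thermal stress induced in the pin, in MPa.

Because both ends are immovable the net strain is zero, and the suppressed thermal strain is αΔT = 16.2×10⁻⁶ × 103 = 1668.6×10⁻⁶.
Hence σ = E·αΔT = 124×10³ × 1668.6×10⁻⁶ = 206.9 MPa, compressive.

σ ≈ 207 MPa (compressive)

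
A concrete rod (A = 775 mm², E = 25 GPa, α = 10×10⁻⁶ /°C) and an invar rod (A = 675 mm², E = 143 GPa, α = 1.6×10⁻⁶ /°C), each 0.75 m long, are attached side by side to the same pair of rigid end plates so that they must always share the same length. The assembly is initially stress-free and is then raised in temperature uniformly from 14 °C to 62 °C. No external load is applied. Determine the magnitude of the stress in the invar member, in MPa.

Both members must finish at the same length. With the larger α, the concrete tends to over-expand; the plates restrain it, putting the concrete in compression and the invar in tension. With no external load the two internal forces are equal and opposite, magnitude P.
Compatibility of the two members (thermal + elastic change equal): (α₁ − α₂)ΔT = P·[1/(A₁E₁) + 1/(A₂E₂)].
|α₁ − α₂|·ΔT = 8.4×10⁻⁶ × 48 = 0.0004032.
1/(A₁E₁) + 1/(A₂E₂) = 1/(775×25×10³) + 1/(675×143×10³) = 6.197×10⁻⁸ N⁻¹.
So P = 0.0004032 / 6.197×10⁻⁸ = 6.506 kN.
σ_{invar} = P/A₂ = 6506/675 = 9.639 MPa, tensile.

σ ≈ 9.64 MPa (tensile)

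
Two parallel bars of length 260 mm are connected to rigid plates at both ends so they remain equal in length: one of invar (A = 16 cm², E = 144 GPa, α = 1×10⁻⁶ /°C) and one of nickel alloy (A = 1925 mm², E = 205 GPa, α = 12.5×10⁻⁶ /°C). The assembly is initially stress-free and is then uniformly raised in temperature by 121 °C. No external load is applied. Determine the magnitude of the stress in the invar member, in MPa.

σ ≈ 127 MPa (tensile)

Equilibrium of a rigid end plate with no external load gives equal and opposite internal forces ±P in the two members. Since α_{nickel alloy} > α_{invar}, heating drives the nickel alloy into compression and the invar into tension.
Equating the net (thermal + elastic) strains gives |α₁ − α₂|·ΔT = P·[1/(A₁E₁) + 1/(A₂E₂)].
|α₁ − α₂|·ΔT = 11.5×10⁻⁶ × 121 = 0.001391.
1/(A₁E₁) + 1/(A₂E₂) = 1/(1600×144×10³) + 1/(1925×205×10³) = 6.874×10⁻⁹ N⁻¹.
P = 0.001391 / 6.874×10⁻⁹ = 202400 N = 202.4 kN.
σ_{invar} = P/A₁ = 202400/1600 = 126.5 MPa, tensile.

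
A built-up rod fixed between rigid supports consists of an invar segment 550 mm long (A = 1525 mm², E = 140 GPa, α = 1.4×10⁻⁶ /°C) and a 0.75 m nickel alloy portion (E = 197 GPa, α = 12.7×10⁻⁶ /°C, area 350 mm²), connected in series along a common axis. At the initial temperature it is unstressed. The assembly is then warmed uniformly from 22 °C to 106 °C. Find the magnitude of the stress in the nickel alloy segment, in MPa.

Free thermal expansion of the whole bar: Σ αᵢΔT Lᵢ = 1.4×10⁻⁶×84×550 + 12.7×10⁻⁶×84×750 = 0.8648 mm.
The rigid supports impose zero overall length change; the single axial force P common to all segments must satisfy P Σ Lᵢ/(AᵢEᵢ) = δ_free.
Σ Lᵢ/(AᵢEᵢ) = 550/(1525×140×10³) + 750/(350×197×10³) = 1.345×10⁻⁵ mm/N.
Hence P = δ_free / Σ(L/AE) = 0.8648/1.345×10⁻⁵ = 64.28 kN (compressive).
σ_{nickel alloy} = P / A = 64280 / 350 = 183.7 MPa.

σ ≈ 184 MPa (compressive)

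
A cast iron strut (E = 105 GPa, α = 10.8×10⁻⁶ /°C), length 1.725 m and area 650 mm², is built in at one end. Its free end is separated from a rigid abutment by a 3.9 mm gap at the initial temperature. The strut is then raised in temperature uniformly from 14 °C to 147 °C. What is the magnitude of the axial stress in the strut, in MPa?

σ ≈ 0 MPa

Free thermal elongation = αΔT L = 10.8×10⁻⁶ × 133 × 1725 = 2.478 mm.
Since δ_free = 2.48 mm is less than the 3.9 mm gap, the strut never touches the wall. No axial force develops.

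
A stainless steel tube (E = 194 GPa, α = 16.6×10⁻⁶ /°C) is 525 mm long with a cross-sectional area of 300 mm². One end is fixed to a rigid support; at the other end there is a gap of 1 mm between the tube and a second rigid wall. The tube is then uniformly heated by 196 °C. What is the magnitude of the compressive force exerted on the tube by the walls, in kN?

P ≈ 78.5 kN

If the wall were absent the tube would grow by αΔT L = 16.6×10⁻⁶ × 196 × 525 = 1.708 mm.
The gap closes (δ_free > 1 mm) and the wall then resists a further 1.708 − 1 = 0.7081 mm of expansion.
Compatibility: PL/(AE) = 0.7081 mm, so σ = P/A = E × (0.7081/525) = 261.7 MPa.
P = σA = 261.7 × 300 = 78.5 kN.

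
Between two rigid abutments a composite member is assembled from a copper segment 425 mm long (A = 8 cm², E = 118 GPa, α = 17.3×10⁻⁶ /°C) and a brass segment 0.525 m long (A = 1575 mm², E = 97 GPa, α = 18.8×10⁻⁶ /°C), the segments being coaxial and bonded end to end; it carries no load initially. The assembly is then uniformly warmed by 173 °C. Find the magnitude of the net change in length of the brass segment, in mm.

|ΔL| ≈ 0.418 mm

If the supports were absent, the total length change would be Σ αᵢΔT Lᵢ = 17.3×10⁻⁶×173×425 + 18.8×10⁻⁶×173×525 = 2.979 mm.
The walls prevent any net length change, so an axial force P (same in every segment) develops. Compatibility: P · Σ Lᵢ/(AᵢEᵢ) = δ_free.
Σ Lᵢ/(AᵢEᵢ) = 425/(800×118×10³) + 525/(1575×97×10³) = 7.939×10⁻⁶ mm/N.
Hence P = δ_free / Σ(L/AE) = 2.979/7.939×10⁻⁶ = 375.3 kN (compressive).
For the brass segment, free thermal change = 18.8×10⁻⁶×173×525 = 1.708 mm and elastic change from P = 375300×525/(1575×97×10³) = 1.29 mm; these oppose, so the net change is 0.418 mm (segment lengthens).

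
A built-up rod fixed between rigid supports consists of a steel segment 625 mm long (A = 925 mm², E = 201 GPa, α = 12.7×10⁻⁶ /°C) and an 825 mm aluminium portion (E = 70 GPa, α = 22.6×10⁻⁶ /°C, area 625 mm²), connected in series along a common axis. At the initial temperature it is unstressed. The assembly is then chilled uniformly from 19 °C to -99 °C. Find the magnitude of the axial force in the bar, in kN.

If the supports were absent, the total length change would be Σ αᵢΔT Lᵢ = 12.7×10⁻⁶×118×625 + 22.6×10⁻⁶×118×825 = 3.137 mm.
The rigid supports impose zero overall length change; the single axial force P common to all segments must satisfy P Σ Lᵢ/(AᵢEᵢ) = δ_free.
The series flexibility is Σ Lᵢ/(AᵢEᵢ) = 625/(925×201×10³) + 825/(625×70×10³) = 2.222×10⁻⁵ mm/N.
Hence P = δ_free / Σ(L/AE) = 3.137/2.222×10⁻⁵ = 141.2 kN (tensile).

P ≈ 141 kN (tensile)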